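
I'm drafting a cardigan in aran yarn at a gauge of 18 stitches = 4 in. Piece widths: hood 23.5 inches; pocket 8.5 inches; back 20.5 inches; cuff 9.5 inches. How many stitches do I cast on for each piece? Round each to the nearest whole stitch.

hood 106; pocket 38; back 92; cuff 43.

Rate = 18/4 = 4.5 sts per in.
hood: 23.5 × 4.5 = 105.75 → 106.
pocket: 8.5 × 4.5 = 38.25 → 38.
back: 20.5 × 4.5 = 92.25 → 92.
cuff: 9.5 × 4.5 = 42.75 → 43.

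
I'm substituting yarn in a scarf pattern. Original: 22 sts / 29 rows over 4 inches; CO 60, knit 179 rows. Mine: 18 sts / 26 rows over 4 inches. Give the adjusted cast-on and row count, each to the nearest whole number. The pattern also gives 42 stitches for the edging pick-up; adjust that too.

Cast on 49 stitches; work 160 rows; edging pick-up 34 stitches.

Stitches: 60 × 18/22 = 49.09 → 49.
Rows: 179 × 26/29 = 160.48 → 160.
edging pick-up: 42 × 18/22 = 34.36 → 34.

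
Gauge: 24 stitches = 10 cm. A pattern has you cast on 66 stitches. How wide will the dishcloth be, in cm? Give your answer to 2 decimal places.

27.50 cm.

24 stitches / 10 cm = 2.4 stitches per cm.
66 / 2.4 = 27.500 cm.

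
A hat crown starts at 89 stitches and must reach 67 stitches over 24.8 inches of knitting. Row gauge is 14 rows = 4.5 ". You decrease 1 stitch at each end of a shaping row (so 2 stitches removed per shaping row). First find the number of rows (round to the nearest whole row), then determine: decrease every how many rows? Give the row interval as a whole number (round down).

Rows = 24.8 × 3.111 = 77.2 → 77 rows.
Stitches to remove: 22 → 11 shaping rows (at 2 st each).
77 / 11 = 7.00 → every 7 rows.

Decrease every 7th row.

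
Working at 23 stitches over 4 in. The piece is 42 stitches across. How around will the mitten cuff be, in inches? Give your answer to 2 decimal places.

7.30 inches.

23 stitches / 4 inch = 5.75 stitches per inch.
42 / 5.75 = 7.304 inches.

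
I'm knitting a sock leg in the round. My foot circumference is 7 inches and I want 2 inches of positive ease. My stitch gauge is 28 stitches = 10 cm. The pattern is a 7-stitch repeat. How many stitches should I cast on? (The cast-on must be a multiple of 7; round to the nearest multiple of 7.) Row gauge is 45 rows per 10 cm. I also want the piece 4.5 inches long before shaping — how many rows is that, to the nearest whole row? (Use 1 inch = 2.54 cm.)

Finished = 7 + 2 = 9 inches.
9 inches × 2.54 = 22.86 cm.
28/10 = 2.8 sts per cm; 22.86 × 2.8 = 64.01 sts.
Nearest multiple of 7 → 63.
4.5 inches = 11.43 cm; × 4.5 = 51.44 → 51 rows.

Cast on 63 stitches; work 51 rows.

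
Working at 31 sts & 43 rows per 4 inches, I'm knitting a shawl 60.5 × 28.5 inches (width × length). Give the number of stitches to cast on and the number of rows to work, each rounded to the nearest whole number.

Cast on 469 stitches and work 306 rows.

Stitch gauge = 31/4 = 7.75 sts/in; 60.5 × 7.75 = 468.88 → 469 sts.
Row gauge = 43/4 = 10.75 rows/in; 28.5 × 10.75 = 306.38 → 306 rows.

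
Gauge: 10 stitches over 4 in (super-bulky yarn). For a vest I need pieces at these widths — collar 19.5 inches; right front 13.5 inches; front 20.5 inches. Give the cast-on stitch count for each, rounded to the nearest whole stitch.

Rate = 10/4 = 2.5 sts per in.
collar: 19.5 × 2.5 = 48.75 → 49.
right front: 13.5 × 2.5 = 33.75 → 34.
front: 20.5 × 2.5 = 51.25 → 51.

collar 49; right front 34; front 51.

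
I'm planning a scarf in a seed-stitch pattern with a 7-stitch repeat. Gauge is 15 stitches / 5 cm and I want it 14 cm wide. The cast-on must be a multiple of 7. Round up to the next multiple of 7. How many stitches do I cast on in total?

42 stitches.

15 / 5 = 3 sts per cm.
14 × 3 = 42.00 sts.
Next multiple of 7: 42.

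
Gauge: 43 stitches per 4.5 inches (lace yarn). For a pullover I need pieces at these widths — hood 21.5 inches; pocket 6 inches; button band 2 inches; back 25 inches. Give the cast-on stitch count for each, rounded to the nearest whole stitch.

Rate = 43/4.5 = 9.556 sts per in.
hood: 21.5 × 9.556 = 205.44 → 205.
pocket: 6 × 9.556 = 57.33 → 57.
button band: 2 × 9.556 = 19.11 → 19.
back: 25 × 9.556 = 238.89 → 239.

hood 205; pocket 57; button band 19; back 239.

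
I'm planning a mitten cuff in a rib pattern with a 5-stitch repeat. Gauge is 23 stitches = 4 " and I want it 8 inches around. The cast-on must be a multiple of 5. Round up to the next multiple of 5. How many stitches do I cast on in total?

23 / 4 = 5.75 sts per inch.
8 × 5.75 = 46.00 sts.
Next multiple of 5: 50.

50 stitches.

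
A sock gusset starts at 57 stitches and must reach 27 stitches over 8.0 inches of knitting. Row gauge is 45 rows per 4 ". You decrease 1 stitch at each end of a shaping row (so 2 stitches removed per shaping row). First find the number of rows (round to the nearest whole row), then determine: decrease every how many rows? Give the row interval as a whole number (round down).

Decrease every 6th row.

Rows = 8.0 × 11.25 = 90.0 → 90 rows.
Stitches to remove: 30 → 15 shaping rows (at 2 st each).
90 / 15 = 6.00 → every 6 rows.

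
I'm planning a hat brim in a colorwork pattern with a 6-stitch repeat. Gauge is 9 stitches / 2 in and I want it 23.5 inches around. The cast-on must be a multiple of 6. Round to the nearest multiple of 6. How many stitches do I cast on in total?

9 / 2 = 4.5 sts per inch.
23.5 × 4.5 = 105.75 sts.
Nearest multiple of 6: 108.

CO 108 sts.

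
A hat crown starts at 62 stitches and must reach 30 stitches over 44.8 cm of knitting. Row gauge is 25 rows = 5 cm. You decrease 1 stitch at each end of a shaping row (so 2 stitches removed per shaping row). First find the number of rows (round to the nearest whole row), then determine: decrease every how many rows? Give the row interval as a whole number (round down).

Rows = 44.8 × 5 = 224.0 → 224 rows.
Stitches to remove: 32 → 16 shaping rows (at 2 st each).
224 / 16 = 14.00 → every 14 rows.

Decrease every 14th row.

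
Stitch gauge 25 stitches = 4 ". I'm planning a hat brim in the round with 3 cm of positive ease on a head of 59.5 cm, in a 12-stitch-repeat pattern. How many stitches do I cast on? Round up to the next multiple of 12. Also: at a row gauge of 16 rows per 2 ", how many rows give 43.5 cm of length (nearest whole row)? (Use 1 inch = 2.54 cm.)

Cast on 156 stitches; work 137 rows.

Finished = 59.5 + 3 = 62.5 cm.
62.5 cm × 1/2.54 = 24.61 inches.
25/4 = 6.25 sts per in; 24.61 × 6.25 = 153.79 sts.
Next multiple of 12 → 156.
43.5 cm = 17.13 inches; × 8 = 137.01 → 137 rows.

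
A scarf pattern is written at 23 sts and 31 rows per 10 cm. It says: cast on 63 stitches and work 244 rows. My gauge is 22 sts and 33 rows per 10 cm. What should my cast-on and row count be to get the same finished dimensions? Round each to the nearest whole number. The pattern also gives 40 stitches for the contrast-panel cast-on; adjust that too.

Cast on 60 stitches; work 260 rows; contrast-panel cast-on 38 stitches.

Stitches: 63 × 22/23 = 60.26 → 60.
Rows: 244 × 33/31 = 259.74 → 260.
contrast-panel cast-on: 40 × 22/23 = 38.26 → 38.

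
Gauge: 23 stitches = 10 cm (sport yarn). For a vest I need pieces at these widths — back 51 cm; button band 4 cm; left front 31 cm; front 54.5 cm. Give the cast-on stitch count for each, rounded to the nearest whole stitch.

Rate = 23/10 = 2.3 sts per cm.
back: 51 × 2.3 = 117.30 → 117.
button band: 4 × 2.3 = 9.20 → 9.
left front: 31 × 2.3 = 71.30 → 71.
front: 54.5 × 2.3 = 125.35 → 125.

back 117; button band 9; left front 71; front 125.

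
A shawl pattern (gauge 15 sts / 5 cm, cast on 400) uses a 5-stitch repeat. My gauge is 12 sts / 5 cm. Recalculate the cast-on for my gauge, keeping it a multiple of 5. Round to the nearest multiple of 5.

400 × 12 / 15 = 320.00.
Nearest multiple of 5: 320.

CO 320 sts.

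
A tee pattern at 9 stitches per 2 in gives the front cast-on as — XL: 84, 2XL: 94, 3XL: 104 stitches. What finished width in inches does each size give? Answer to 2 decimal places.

9/2 = 4.5 sts per in.
XL: 84 / 4.5 = 18.667 → 18.67 in.
2XL: 94 / 4.5 = 20.889 → 20.89 in.
3XL: 104 / 4.5 = 23.111 → 23.11 in.

XL 18.67 inches; 2XL 20.89 inches; 3XL 23.11 inches.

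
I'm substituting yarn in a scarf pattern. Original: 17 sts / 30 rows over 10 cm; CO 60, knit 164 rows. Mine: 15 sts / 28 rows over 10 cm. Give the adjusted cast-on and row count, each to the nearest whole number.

Cast on 53 stitches; work 153 rows.

Stitches: 60 × 15/17 = 52.94 → 53.
Rows: 164 × 28/30 = 153.07 → 153.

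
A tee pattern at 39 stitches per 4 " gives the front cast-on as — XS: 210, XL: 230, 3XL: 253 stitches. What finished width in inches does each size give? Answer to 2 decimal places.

39/4 = 9.75 sts per in.
XS: 210 / 9.75 = 21.538 → 21.54 in.
XL: 230 / 9.75 = 23.590 → 23.59 in.
3XL: 253 / 9.75 = 25.949 → 25.95 in.

XS 21.54 inches; XL 23.59 inches; 3XL 25.95 inches.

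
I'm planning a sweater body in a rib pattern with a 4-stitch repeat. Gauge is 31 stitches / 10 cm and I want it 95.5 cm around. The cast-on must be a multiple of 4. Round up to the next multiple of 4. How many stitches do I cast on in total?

31 / 10 = 3.1 sts per cm.
95.5 × 3.1 = 296.05 sts.
Next multiple of 4: 300.

300 stitches.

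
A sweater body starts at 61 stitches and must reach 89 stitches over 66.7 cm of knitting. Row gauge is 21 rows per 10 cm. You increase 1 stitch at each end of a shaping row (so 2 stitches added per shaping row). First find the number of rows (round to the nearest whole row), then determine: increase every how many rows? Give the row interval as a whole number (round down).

Rows = 66.7 × 2.1 = 140.1 → 140 rows.
Stitches to add: 28 → 14 shaping rows (at 2 st each).
140 / 14 = 10.00 → every 10 rows.

Increase every 10th row.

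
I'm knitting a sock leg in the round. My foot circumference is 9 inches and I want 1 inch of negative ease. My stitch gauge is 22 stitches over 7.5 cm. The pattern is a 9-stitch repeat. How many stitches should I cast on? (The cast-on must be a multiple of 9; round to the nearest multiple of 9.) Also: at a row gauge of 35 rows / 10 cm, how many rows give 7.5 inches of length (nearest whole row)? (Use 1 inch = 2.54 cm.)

Cast on 63 stitches; work 67 rows.

Finished = 9 − 1 = 8 inches.
8 inches × 2.54 = 20.32 cm.
22/7.5 = 2.933 sts per cm; 20.32 × 2.933 = 59.61 sts.
Nearest multiple of 9 → 63.
7.5 inches = 19.05 cm; × 3.5 = 66.67 → 67 rows.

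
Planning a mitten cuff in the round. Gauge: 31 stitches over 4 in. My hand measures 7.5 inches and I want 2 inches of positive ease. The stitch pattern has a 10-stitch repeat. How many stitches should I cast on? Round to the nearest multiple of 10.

Cast on 70 stitches.

Finished = 7.5 + 2 = 9.5 inches.
31 / 4 = 7.75 sts/in.
9.5 × 7.75 = 73.62 sts.
Nearest multiple of 10: 70.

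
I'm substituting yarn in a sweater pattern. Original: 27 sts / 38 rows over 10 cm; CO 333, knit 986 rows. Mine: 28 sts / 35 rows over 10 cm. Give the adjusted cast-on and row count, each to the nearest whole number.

Stitches: 333 × 28/27 = 345.33 → 345.
Rows: 986 × 35/38 = 908.16 → 908.

Cast on 345 stitches; work 908 rows.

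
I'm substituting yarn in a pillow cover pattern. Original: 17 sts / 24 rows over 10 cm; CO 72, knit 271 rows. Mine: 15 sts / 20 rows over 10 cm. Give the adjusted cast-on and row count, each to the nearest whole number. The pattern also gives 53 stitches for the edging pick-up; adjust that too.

Stitches: 72 × 15/17 = 63.53 → 64.
Rows: 271 × 20/24 = 225.83 → 226.
edging pick-up: 53 × 15/17 = 46.76 → 47.

Cast on 64 stitches; work 226 rows; edging pick-up 47 stitches.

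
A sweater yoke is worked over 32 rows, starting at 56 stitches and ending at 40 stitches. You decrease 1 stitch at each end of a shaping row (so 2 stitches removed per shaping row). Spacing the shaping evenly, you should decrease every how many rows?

Stitches to remove: |40 − 56| = 16.
Shaping rows needed: 16 / 2 = 8.
32 rows / 8 = every 4 rows.

Decrease every 4th row.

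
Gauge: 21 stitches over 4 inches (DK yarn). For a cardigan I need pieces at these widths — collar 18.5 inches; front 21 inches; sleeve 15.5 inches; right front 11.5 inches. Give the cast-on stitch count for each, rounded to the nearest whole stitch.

collar 97; front 110; sleeve 81; right front 60.

Rate = 21/4 = 5.25 sts per in.
collar: 18.5 × 5.25 = 97.12 → 97.
front: 21 × 5.25 = 110.25 → 110.
sleeve: 15.5 × 5.25 = 81.38 → 81.
right front: 11.5 × 5.25 = 60.38 → 60.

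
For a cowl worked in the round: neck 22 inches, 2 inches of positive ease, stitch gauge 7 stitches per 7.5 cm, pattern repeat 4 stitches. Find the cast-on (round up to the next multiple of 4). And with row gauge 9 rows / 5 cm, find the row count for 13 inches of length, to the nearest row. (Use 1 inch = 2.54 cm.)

Finished = 22 + 2 = 24 inches.
24 inches × 2.54 = 60.96 cm.
7/7.5 = 0.933 sts per cm; 60.96 × 0.933 = 56.90 sts.
Next multiple of 4 → 60.
13 inches = 33.02 cm; × 1.8 = 59.44 → 59 rows.

Cast on 60 stitches; work 59 rows.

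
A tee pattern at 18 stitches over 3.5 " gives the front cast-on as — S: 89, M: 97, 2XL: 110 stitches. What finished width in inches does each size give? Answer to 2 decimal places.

S 17.31 inches; M 18.86 inches; 2XL 21.39 inches.

18/3.5 = 5.143 sts per in.
S: 89 / 5.143 = 17.306 → 17.31 in.
M: 97 / 5.143 = 18.861 → 18.86 in.
2XL: 110 / 5.143 = 21.389 → 21.39 in.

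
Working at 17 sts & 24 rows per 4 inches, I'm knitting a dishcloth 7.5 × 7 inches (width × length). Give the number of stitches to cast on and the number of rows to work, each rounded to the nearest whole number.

Cast on 32 stitches and work 42 rows.

Stitch gauge = 17/4 = 4.25 sts/in; 7.5 × 4.25 = 31.88 → 32 sts.
Row gauge = 24/4 = 6 rows/in; 7 × 6 = 42.00 → 42 rows.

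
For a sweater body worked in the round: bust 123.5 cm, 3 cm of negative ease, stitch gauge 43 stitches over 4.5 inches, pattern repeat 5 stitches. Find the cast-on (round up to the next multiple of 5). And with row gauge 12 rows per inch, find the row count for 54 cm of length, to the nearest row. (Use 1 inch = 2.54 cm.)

Finished = 123.5 − 3 = 120.5 cm.
120.5 cm × 1/2.54 = 47.44 inches.
43/4.5 = 9.556 sts per in; 47.44 × 9.556 = 453.32 sts.
Next multiple of 5 → 455.
54 cm = 21.26 inches; × 12 = 255.12 → 255 rows.

Cast on 455 stitches; work 255 rows.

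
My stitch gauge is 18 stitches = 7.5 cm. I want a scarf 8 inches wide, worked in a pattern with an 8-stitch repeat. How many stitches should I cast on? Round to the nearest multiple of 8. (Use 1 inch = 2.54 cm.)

8 in = 8 × 2.54 = 20.32 cm.
18 / 7.5 = 2.4 sts/cm.
20.32 × 2.4 = 48.77 sts.
→ 48.

48 stitches.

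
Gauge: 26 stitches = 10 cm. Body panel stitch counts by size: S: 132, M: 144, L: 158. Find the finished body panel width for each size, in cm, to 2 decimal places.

S 50.77 cm; M 55.38 cm; L 60.77 cm.

26/10 = 2.6 sts per cm.
S: 132 / 2.6 = 50.769 → 50.77 cm.
M: 144 / 2.6 = 55.385 → 55.38 cm.
L: 158 / 2.6 = 60.769 → 60.77 cm.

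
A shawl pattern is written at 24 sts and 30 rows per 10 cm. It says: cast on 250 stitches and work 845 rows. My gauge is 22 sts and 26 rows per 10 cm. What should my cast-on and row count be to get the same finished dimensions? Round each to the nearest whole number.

Cast on 229 stitches; work 732 rows.

Stitches: 250 × 22/24 = 229.17 → 229.
Rows: 845 × 26/30 = 732.33 → 732.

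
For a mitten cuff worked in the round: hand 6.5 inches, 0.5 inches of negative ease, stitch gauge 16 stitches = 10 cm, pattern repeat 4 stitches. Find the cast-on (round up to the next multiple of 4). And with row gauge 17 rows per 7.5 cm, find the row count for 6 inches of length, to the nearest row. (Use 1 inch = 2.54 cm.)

Cast on 28 stitches; work 35 rows.

Finished = 6.5 − 0.5 = 6 inches.
6 inches × 2.54 = 15.24 cm.
16/10 = 1.6 sts per cm; 15.24 × 1.6 = 24.38 sts.
Next multiple of 4 → 28.
6 inches = 15.24 cm; × 2.267 = 34.54 → 35 rows.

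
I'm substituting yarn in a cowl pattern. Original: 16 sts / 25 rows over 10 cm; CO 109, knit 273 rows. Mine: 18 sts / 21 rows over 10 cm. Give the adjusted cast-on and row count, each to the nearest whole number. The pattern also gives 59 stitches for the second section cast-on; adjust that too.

Stitches: 109 × 18/16 = 122.62 → 123.
Rows: 273 × 21/25 = 229.32 → 229.
second section cast-on: 59 × 18/16 = 66.38 → 66.

Cast on 123 stitches; work 229 rows; second section cast-on 66 stitches.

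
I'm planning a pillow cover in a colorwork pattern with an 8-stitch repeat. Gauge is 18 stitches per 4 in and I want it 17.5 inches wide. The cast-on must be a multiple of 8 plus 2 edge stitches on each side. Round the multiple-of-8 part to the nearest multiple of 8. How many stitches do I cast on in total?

CO 76 sts.

18 / 4 = 4.5 sts per inch.
17.5 × 4.5 = 78.75 sts.
Less 4 edge sts → 74.75 for the repeat.
Nearest multiple of 8: 72.
Add back 4 edge sts → 76.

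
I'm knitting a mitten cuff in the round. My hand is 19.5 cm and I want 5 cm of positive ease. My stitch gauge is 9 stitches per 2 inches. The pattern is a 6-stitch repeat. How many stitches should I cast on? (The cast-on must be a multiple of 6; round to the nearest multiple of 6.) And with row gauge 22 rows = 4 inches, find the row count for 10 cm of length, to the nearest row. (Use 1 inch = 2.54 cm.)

Cast on 42 stitches; work 22 rows.

Finished = 19.5 + 5 = 24.5 cm.
24.5 cm × 1/2.54 = 9.65 inches.
9/2 = 4.5 sts per in; 9.65 × 4.5 = 43.41 sts.
Nearest multiple of 6 → 42.
10 cm = 3.94 inches; × 5.5 = 21.65 → 22 rows.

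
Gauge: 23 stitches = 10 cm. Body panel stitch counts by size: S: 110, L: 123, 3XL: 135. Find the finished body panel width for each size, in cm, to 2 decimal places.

23/10 = 2.3 sts per cm.
S: 110 / 2.3 = 47.826 → 47.83 cm.
L: 123 / 2.3 = 53.478 → 53.48 cm.
3XL: 135 / 2.3 = 58.696 → 58.70 cm.

S 47.83 cm; L 53.48 cm; 3XL 58.70 cm.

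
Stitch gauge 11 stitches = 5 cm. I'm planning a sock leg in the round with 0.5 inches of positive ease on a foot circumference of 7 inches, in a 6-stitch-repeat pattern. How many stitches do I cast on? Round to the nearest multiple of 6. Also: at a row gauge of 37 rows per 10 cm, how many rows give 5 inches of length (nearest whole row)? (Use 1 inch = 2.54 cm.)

Cast on 42 stitches; work 47 rows.

Finished = 7 + 0.5 = 7.5 inches.
7.5 inches × 2.54 = 19.05 cm.
11/5 = 2.2 sts per cm; 19.05 × 2.2 = 41.91 sts.
Nearest multiple of 6 → 42.
5 inches = 12.70 cm; × 3.7 = 46.99 → 47 rows.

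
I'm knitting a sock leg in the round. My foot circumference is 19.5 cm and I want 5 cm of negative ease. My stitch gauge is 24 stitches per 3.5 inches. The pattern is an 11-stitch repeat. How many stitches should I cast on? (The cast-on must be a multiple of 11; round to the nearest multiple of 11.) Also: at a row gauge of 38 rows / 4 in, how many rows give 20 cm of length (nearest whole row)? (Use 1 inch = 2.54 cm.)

Finished = 19.5 − 5 = 14.5 cm.
14.5 cm × 1/2.54 = 5.71 inches.
24/3.5 = 6.857 sts per in; 5.71 × 6.857 = 39.15 sts.
Nearest multiple of 11 → 44.
20 cm = 7.87 inches; × 9.5 = 74.80 → 75 rows.

Cast on 44 stitches; work 75 rows.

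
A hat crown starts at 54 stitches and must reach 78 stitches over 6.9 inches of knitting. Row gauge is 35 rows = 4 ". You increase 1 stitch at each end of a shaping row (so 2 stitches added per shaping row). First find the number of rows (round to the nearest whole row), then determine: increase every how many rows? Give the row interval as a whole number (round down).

Rows = 6.9 × 8.75 = 60.4 → 60 rows.
Stitches to add: 24 → 12 shaping rows (at 2 st each).
60 / 12 = 5.00 → every 5 rows.

Increase every 5th row.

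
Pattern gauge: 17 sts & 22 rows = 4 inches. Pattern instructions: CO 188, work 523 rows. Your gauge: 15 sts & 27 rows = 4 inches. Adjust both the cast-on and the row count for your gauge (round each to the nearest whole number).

Cast on 166 stitches; work 642 rows.

Stitches: 188 × 15/17 = 165.88 → 166.
Rows: 523 × 27/22 = 641.86 → 642.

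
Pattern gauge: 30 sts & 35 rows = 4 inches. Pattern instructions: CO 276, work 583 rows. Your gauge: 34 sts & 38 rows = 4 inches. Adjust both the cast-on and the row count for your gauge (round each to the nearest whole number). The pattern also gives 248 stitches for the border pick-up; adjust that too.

Cast on 313 stitches; work 633 rows; border pick-up 281 stitches.

Stitches: 276 × 34/30 = 312.80 → 313.
Rows: 583 × 38/35 = 632.97 → 633.
border pick-up: 248 × 34/30 = 281.07 → 281.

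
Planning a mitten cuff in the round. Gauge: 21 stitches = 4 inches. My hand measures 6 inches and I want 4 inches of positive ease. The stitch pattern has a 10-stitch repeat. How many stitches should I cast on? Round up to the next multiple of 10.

CO 60 sts.

Finished = 6 + 4 = 10 inches.
21 / 4 = 5.25 sts/in.
10 × 5.25 = 52.50 sts.
Next multiple of 10: 60.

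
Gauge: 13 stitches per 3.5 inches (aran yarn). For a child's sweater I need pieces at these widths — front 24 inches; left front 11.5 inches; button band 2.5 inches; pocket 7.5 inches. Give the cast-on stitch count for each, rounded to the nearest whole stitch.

Rate = 13/3.5 = 3.714 sts per in.
front: 24 × 3.714 = 89.14 → 89.
left front: 11.5 × 3.714 = 42.71 → 43.
button band: 2.5 × 3.714 = 9.29 → 9.
pocket: 7.5 × 3.714 = 27.86 → 28.

front 89; left front 43; button band 9; pocket 28.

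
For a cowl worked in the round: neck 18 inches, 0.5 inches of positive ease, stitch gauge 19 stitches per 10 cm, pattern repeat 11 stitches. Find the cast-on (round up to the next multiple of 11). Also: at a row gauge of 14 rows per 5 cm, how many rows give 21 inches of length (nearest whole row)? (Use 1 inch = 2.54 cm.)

Cast on 99 stitches; work 149 rows.

Finished = 18 + 0.5 = 18.5 inches.
18.5 inches × 2.54 = 46.99 cm.
19/10 = 1.9 sts per cm; 46.99 × 1.9 = 89.28 sts.
Next multiple of 11 → 99.
21 inches = 53.34 cm; × 2.8 = 149.35 → 149 rows.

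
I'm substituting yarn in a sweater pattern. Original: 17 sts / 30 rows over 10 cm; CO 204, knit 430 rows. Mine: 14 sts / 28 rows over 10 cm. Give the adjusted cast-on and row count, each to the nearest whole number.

Cast on 168 stitches; work 401 rows.

Stitches: 204 × 14/17 = 168.00 → 168.
Rows: 430 × 28/30 = 401.33 → 401.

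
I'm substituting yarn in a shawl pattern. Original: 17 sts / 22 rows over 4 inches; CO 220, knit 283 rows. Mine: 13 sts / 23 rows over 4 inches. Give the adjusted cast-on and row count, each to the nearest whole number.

Stitches: 220 × 13/17 = 168.24 → 168.
Rows: 283 × 23/22 = 295.86 → 296.

Cast on 168 stitches; work 296 rows.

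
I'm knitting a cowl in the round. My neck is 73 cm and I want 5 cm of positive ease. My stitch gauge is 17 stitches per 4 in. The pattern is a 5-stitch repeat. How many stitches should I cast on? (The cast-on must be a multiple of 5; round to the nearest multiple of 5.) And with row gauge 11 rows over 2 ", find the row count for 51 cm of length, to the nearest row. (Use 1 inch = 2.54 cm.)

Cast on 130 stitches; work 110 rows.

Finished = 73 + 5 = 78 cm.
78 cm × 1/2.54 = 30.71 inches.
17/4 = 4.25 sts per in; 30.71 × 4.25 = 130.51 sts.
Nearest multiple of 5 → 130.
51 cm = 20.08 inches; × 5.5 = 110.43 → 110 rows.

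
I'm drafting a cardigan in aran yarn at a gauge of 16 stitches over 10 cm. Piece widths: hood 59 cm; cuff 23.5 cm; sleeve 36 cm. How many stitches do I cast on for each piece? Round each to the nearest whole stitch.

Rate = 16/10 = 1.6 sts per cm.
hood: 59 × 1.6 = 94.40 → 94.
cuff: 23.5 × 1.6 = 37.60 → 38.
sleeve: 36 × 1.6 = 57.60 → 58.

hood 94; cuff 38; sleeve 58.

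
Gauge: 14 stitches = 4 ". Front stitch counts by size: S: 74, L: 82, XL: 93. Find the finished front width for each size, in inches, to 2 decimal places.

14/4 = 3.5 sts per in.
S: 74 / 3.5 = 21.143 → 21.14 in.
L: 82 / 3.5 = 23.429 → 23.43 in.
XL: 93 / 3.5 = 26.571 → 26.57 in.

S 21.14 inches; L 23.43 inches; XL 26.57 inches.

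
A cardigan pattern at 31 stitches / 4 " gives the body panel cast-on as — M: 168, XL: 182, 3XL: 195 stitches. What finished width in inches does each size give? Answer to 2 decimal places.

M 21.68 inches; XL 23.48 inches; 3XL 25.16 inches.

31/4 = 7.75 sts per in.
M: 168 / 7.75 = 21.677 → 21.68 in.
XL: 182 / 7.75 = 23.484 → 23.48 in.
3XL: 195 / 7.75 = 25.161 → 25.16 in.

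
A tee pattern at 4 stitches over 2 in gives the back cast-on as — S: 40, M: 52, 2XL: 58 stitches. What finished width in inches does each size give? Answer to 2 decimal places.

S 20.00 inches; M 26.00 inches; 2XL 29.00 inches.

4/2 = 2 sts per in.
S: 40 / 2 = 20.000 → 20.00 in.
M: 52 / 2 = 26.000 → 26.00 in.
2XL: 58 / 2 = 29.000 → 29.00 in.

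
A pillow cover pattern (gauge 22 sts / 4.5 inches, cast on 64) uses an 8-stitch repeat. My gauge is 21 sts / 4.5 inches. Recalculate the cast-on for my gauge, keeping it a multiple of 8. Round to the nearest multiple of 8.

CO 64 sts.

64 × 21 / 22 = 61.09.
Nearest multiple of 8: 64.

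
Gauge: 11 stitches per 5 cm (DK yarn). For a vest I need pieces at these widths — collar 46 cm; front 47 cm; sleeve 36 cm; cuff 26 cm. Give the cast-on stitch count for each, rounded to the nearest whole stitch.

Rate = 11/5 = 2.2 sts per cm.
collar: 46 × 2.2 = 101.20 → 101.
front: 47 × 2.2 = 103.40 → 103.
sleeve: 36 × 2.2 = 79.20 → 79.
cuff: 26 × 2.2 = 57.20 → 57.

collar 101; front 103; sleeve 79; cuff 57.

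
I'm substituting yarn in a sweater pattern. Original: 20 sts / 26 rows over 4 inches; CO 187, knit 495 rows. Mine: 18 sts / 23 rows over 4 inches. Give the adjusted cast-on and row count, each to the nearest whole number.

Cast on 168 stitches; work 438 rows.

Stitches: 187 × 18/20 = 168.30 → 168.
Rows: 495 × 23/26 = 437.88 → 438.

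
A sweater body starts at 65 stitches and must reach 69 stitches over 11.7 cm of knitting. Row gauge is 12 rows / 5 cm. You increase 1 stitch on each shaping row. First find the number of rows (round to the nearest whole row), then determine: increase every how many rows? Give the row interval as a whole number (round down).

Increase every 7th row.

Rows = 11.7 × 2.4 = 28.1 → 28 rows.
Stitches to add: 4 → 4 shaping rows (at 1 st each).
28 / 4 = 7.00 → every 7 rows.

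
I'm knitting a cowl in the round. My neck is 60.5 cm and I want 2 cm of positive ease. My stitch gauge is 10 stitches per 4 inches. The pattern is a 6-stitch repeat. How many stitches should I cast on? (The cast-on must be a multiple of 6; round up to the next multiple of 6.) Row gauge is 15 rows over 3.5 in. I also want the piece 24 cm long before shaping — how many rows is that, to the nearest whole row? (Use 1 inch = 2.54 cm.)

Finished = 60.5 + 2 = 62.5 cm.
62.5 cm × 1/2.54 = 24.61 inches.
10/4 = 2.5 sts per in; 24.61 × 2.5 = 61.52 sts.
Next multiple of 6 → 66.
24 cm = 9.45 inches; × 4.286 = 40.49 → 40 rows.

Cast on 66 stitches; work 40 rows.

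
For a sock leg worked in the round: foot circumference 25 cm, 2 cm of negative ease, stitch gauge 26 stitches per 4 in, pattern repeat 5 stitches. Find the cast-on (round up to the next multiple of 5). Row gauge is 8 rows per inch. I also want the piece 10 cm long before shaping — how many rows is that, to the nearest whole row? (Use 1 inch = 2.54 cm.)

Cast on 60 stitches; work 31 rows.

Finished = 25 − 2 = 23 cm.
23 cm × 1/2.54 = 9.06 inches.
26/4 = 6.5 sts per in; 9.06 × 6.5 = 58.86 sts.
Next multiple of 5 → 60.
10 cm = 3.94 inches; × 8 = 31.50 → 31 rows.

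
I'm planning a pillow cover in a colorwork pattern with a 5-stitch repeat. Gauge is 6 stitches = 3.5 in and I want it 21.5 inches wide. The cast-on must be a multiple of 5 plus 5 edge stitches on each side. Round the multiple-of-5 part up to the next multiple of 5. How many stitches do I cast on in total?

6 / 3.5 = 1.714 sts per inch.
21.5 × 1.714 = 36.86 sts.
Less 10 edge sts → 26.86 for the repeat.
Next multiple of 5: 30.
Add back 10 edge sts → 40.

40 stitches.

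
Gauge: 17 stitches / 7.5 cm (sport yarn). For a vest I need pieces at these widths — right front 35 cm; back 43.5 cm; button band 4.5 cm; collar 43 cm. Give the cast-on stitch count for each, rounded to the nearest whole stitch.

Rate = 17/7.5 = 2.267 sts per cm.
right front: 35 × 2.267 = 79.33 → 79.
back: 43.5 × 2.267 = 98.60 → 99.
button band: 4.5 × 2.267 = 10.20 → 10.
collar: 43 × 2.267 = 97.47 → 97.

right front 79; back 99; button band 10; collar 97.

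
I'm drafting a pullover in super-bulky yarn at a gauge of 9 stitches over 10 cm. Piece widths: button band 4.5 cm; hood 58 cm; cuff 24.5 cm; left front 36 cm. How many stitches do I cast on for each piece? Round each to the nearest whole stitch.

Rate = 9/10 = 0.9 sts per cm.
button band: 4.5 × 0.9 = 4.05 → 4.
hood: 58 × 0.9 = 52.20 → 52.
cuff: 24.5 × 0.9 = 22.05 → 22.
left front: 36 × 0.9 = 32.40 → 32.

button band 4; hood 52; cuff 22; left front 32.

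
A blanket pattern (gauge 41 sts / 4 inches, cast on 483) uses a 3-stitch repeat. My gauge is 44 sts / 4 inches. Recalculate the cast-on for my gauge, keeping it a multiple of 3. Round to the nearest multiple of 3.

CO 519 sts.

483 × 44 / 41 = 518.34.
Nearest multiple of 3: 519.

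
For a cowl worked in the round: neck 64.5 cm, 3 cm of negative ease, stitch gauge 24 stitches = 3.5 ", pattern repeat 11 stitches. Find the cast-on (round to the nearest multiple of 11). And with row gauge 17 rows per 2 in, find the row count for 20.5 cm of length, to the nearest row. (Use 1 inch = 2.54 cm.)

Cast on 165 stitches; work 69 rows.

Finished = 64.5 − 3 = 61.5 cm.
61.5 cm × 1/2.54 = 24.21 inches.
24/3.5 = 6.857 sts per in; 24.21 × 6.857 = 166.03 sts.
Nearest multiple of 11 → 165.
20.5 cm = 8.07 inches; × 8.5 = 68.60 → 69 rows.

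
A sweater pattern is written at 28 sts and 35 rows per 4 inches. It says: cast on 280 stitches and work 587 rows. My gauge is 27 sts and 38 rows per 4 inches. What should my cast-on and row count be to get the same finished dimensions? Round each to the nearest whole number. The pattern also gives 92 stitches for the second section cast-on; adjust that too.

Stitches: 280 × 27/28 = 270.00 → 270.
Rows: 587 × 38/35 = 637.31 → 637.
second section cast-on: 92 × 27/28 = 88.71 → 89.

Cast on 270 stitches; work 637 rows; second section cast-on 89 stitches.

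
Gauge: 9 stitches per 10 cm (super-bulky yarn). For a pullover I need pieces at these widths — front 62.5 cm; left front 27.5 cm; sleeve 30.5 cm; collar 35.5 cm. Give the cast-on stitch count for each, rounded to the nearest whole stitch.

Rate = 9/10 = 0.9 sts per cm.
front: 62.5 × 0.9 = 56.25 → 56.
left front: 27.5 × 0.9 = 24.75 → 25.
sleeve: 30.5 × 0.9 = 27.45 → 27.
collar: 35.5 × 0.9 = 31.95 → 32.

front 56; left front 25; sleeve 27; collar 32.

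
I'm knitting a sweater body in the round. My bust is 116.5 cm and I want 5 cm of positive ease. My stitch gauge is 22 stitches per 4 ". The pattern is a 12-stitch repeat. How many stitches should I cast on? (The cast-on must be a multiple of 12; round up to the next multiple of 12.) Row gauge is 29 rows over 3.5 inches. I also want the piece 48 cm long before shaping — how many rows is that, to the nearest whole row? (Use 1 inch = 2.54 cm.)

Cast on 264 stitches; work 157 rows.

Finished = 116.5 + 5 = 121.5 cm.
121.5 cm × 1/2.54 = 47.83 inches.
22/4 = 5.5 sts per in; 47.83 × 5.5 = 263.09 sts.
Next multiple of 12 → 264.
48 cm = 18.90 inches; × 8.286 = 156.58 → 157 rows.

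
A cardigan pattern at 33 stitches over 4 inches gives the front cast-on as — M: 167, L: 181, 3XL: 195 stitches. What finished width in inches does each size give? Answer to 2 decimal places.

M 20.24 inches; L 21.94 inches; 3XL 23.64 inches.

33/4 = 8.25 sts per in.
M: 167 / 8.25 = 20.242 → 20.24 in.
L: 181 / 8.25 = 21.939 → 21.94 in.
3XL: 195 / 8.25 = 23.636 → 23.64 in.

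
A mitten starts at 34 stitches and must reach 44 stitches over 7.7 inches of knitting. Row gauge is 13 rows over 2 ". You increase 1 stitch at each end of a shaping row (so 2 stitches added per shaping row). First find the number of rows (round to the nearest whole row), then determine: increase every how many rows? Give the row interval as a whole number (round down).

Rows = 7.7 × 6.5 = 50.1 → 50 rows.
Stitches to add: 10 → 5 shaping rows (at 2 st each).
50 / 5 = 10.00 → every 10 rows.

Increase every 10th row.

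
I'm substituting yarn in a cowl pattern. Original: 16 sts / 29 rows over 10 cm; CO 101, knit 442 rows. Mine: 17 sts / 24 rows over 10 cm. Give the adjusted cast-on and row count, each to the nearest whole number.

Stitches: 101 × 17/16 = 107.31 → 107.
Rows: 442 × 24/29 = 365.79 → 366.

Cast on 107 stitches; work 366 rows.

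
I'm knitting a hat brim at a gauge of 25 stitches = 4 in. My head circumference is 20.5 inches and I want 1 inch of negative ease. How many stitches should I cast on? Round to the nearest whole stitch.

Finished = 20.5 − 1 = 19.5 in.
25 / 4 = 6.25 sts per inch.
19.50 × 6.25 = 121.88 sts.
→ 122 sts.

Cast on 122 stitches.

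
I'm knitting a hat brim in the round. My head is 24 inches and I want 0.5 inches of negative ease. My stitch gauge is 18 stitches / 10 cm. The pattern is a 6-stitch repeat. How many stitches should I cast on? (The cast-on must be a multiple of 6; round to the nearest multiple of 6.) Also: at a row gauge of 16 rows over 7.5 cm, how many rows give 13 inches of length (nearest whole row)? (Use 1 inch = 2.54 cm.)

Cast on 108 stitches; work 70 rows.

Finished = 24 − 0.5 = 23.5 inches.
23.5 inches × 2.54 = 59.69 cm.
18/10 = 1.8 sts per cm; 59.69 × 1.8 = 107.44 sts.
Nearest multiple of 6 → 108.
13 inches = 33.02 cm; × 2.133 = 70.44 → 70 rows.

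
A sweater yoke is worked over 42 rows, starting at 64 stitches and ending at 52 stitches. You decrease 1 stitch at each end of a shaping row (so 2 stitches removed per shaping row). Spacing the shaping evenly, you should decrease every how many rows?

Stitches to remove: |52 − 64| = 12.
Shaping rows needed: 12 / 2 = 6.
42 rows / 6 = every 7 rows.

Decrease every 7th row.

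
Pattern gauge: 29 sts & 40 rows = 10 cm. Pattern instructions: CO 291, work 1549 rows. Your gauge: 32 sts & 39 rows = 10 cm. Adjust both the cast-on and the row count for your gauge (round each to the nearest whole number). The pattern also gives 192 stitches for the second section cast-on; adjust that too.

Stitches: 291 × 32/29 = 321.10 → 321.
Rows: 1549 × 39/40 = 1510.28 → 1510.
second section cast-on: 192 × 32/29 = 211.86 → 212.

Cast on 321 stitches; work 1510 rows; second section cast-on 212 stitches.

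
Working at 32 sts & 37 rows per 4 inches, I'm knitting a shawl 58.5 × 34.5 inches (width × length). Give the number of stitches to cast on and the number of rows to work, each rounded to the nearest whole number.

Stitch gauge = 32/4 = 8 sts/in; 58.5 × 8 = 468.00 → 468 sts.
Row gauge = 37/4 = 9.25 rows/in; 34.5 × 9.25 = 319.12 → 319 rows.

Cast on 468 stitches and work 319 rows.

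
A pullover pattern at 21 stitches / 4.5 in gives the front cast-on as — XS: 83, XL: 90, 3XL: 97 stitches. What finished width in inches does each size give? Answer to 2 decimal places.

XS 17.79 inches; XL 19.29 inches; 3XL 20.79 inches.

21/4.5 = 4.667 sts per in.
XS: 83 / 4.667 = 17.786 → 17.79 in.
XL: 90 / 4.667 = 19.286 → 19.29 in.
3XL: 97 / 4.667 = 20.786 → 20.79 in.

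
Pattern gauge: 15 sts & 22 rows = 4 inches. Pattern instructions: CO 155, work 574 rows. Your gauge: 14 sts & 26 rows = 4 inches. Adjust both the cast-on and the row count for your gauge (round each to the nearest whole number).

Cast on 145 stitches; work 678 rows.

Stitches: 155 × 14/15 = 144.67 → 145.
Rows: 574 × 26/22 = 678.36 → 678.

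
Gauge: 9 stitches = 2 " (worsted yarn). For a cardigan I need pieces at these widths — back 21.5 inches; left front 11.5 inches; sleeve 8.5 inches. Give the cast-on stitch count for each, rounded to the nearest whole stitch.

Rate = 9/2 = 4.5 sts per in.
back: 21.5 × 4.5 = 96.75 → 97.
left front: 11.5 × 4.5 = 51.75 → 52.
sleeve: 8.5 × 4.5 = 38.25 → 38.

back 97; left front 52; sleeve 38.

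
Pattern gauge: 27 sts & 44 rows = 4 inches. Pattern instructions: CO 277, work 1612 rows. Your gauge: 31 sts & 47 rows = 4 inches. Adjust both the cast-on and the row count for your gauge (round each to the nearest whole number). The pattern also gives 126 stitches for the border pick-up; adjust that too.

Stitches: 277 × 31/27 = 318.04 → 318.
Rows: 1612 × 47/44 = 1721.91 → 1722.
border pick-up: 126 × 31/27 = 144.67 → 145.

Cast on 318 stitches; work 1722 rows; border pick-up 145 stitches.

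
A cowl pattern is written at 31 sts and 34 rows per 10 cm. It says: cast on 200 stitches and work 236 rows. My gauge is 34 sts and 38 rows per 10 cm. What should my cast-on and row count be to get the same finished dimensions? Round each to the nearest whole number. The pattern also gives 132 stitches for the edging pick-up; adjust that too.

Stitches: 200 × 34/31 = 219.35 → 219.
Rows: 236 × 38/34 = 263.76 → 264.
edging pick-up: 132 × 34/31 = 144.77 → 145.

Cast on 219 stitches; work 264 rows; edging pick-up 145 stitches.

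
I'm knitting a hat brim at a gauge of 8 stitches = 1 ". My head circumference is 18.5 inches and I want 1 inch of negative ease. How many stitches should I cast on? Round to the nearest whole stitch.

Finished = 18.5 − 1 = 17.5 in.
8 / 1 = 8 sts per inch.
17.50 × 8 = 140.00 sts.

140 stitches.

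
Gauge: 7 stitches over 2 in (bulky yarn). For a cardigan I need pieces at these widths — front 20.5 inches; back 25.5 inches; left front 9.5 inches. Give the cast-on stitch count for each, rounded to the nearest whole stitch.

Rate = 7/2 = 3.5 sts per in.
front: 20.5 × 3.5 = 71.75 → 72.
back: 25.5 × 3.5 = 89.25 → 89.
left front: 9.5 × 3.5 = 33.25 → 33.

front 72; back 89; left front 33.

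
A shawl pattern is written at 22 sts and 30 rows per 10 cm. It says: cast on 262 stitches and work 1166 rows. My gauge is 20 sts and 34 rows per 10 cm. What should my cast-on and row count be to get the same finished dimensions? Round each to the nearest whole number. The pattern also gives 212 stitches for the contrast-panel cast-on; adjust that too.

Cast on 238 stitches; work 1321 rows; contrast-panel cast-on 193 stitches.

Stitches: 262 × 20/22 = 238.18 → 238.
Rows: 1166 × 34/30 = 1321.47 → 1321.
contrast-panel cast-on: 212 × 20/22 = 192.73 → 193.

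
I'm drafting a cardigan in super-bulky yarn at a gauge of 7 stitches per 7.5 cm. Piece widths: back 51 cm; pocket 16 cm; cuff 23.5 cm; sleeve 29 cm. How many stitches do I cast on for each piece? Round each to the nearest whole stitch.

Rate = 7/7.5 = 0.933 sts per cm.
back: 51 × 0.933 = 47.60 → 48.
pocket: 16 × 0.933 = 14.93 → 15.
cuff: 23.5 × 0.933 = 21.93 → 22.
sleeve: 29 × 0.933 = 27.07 → 27.

back 48; pocket 15; cuff 22; sleeve 27.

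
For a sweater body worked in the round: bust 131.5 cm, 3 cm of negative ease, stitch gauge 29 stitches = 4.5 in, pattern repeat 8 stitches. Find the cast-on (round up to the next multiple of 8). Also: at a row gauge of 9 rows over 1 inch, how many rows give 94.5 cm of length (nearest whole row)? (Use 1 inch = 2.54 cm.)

Finished = 131.5 − 3 = 128.5 cm.
128.5 cm × 1/2.54 = 50.59 inches.
29/4.5 = 6.444 sts per in; 50.59 × 6.444 = 326.03 sts.
Next multiple of 8 → 328.
94.5 cm = 37.20 inches; × 9 = 334.84 → 335 rows.

Cast on 328 stitches; work 335 rows.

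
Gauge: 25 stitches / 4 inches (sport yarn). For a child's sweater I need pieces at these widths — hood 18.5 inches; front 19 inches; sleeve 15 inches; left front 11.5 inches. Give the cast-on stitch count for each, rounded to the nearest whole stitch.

Rate = 25/4 = 6.25 sts per in.
hood: 18.5 × 6.25 = 115.62 → 116.
front: 19 × 6.25 = 118.75 → 119.
sleeve: 15 × 6.25 = 93.75 → 94.
left front: 11.5 × 6.25 = 71.88 → 72.

hood 116; front 119; sleeve 94; left front 72.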